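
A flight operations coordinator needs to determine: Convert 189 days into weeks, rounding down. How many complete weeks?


Total days: 189
Days per week: 7
Division: 189 / 7 = 27 remainder 0
Complete weeks: 27
Remaining days: 0

27


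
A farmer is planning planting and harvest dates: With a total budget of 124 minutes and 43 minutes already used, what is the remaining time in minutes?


Total budget: 124 minutes
Time used: 43 minutes
Remaining: 124 - 43 = 81 minutes
Percent used: 34.7%
Percent remaining: 65.3%

81


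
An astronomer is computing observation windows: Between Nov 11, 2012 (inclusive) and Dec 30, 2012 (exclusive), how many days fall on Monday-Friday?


Start: 2012-11-11 (Sunday)
End (exclusive): 2012-12-30 (Sunday)
Total calendar days: 49
Full weeks: 49 // 7 = 7 -> 35 weekdays
Remaining 0 days starting on Sunday:
Total business days: 35 + 0 = 35

35


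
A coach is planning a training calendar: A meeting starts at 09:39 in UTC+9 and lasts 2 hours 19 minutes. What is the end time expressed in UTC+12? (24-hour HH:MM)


Start: 09:39 in UTC+9
Step 1 - add duration:
  minutes: 39 + 19 = 58
  hours: 9 + 2 + 0 = 11
  end in UTC+9: 11:58
Step 2 - convert UTC+9 -> UTC+12:
  offset difference: 12 - (9) = 3 hours
  11 + (3) = 14 -> mod 24 = 14
Result: 14:58 in UTC+12

14:58


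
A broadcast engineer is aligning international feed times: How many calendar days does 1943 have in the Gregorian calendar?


Year: 1943
Check leap year rules:
Divisible by 4? No
1943 is not a leap year
Days: 365

365


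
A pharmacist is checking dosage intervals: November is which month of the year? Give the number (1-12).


Calendar month order:
10. October
11. November <--
12. December
November is month number 11

11


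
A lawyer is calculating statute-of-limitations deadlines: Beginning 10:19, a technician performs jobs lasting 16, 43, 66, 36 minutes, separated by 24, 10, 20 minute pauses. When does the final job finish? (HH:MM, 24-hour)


Start: 10:19 = 619 min from midnight
  after task 1 (16 min): 10:35
  after break (24 min): 10:59
  after task 2 (43 min): 11:42
  after break (10 min): 11:52
  after task 3 (66 min): 12:58
  after break (20 min): 13:18
  after task 4 (36 min): 13:54
Total elapsed: 215 minutes
End time: 13:54

13:54


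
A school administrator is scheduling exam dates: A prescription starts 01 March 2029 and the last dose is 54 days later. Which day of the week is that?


Start: 2029-03-01 (Thursday)
Step 1 - find target date: add 54 days
  2029-03-01 + 54 days = 2029-04-24
Step 2 - day of week:
  54 mod 7 = 5
  Thursday + 5 days -> Tuesday
Result: Tuesday (2029-04-24)

Tuesday


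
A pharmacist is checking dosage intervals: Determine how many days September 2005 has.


Month: September
Year: 2005
September is a 30-day month
Total: 30 days

30


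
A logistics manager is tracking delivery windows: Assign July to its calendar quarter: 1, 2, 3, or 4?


Month: July (month 7)
Q1: January-March (months 1-3)
Q2: April-June (months 4-6)
Q3: July-September (months 7-9)
Q4: October-December (months 10-12)
Month 7 falls in Q3

3


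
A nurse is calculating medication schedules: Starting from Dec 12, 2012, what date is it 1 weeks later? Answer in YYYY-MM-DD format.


Start: 2012-12-12
Weeks to add: 1
Convert to days: 1 x 7 = 7 days
Add 7 days to 2012-12-12
Result: 2012-12-19

2012-12-19


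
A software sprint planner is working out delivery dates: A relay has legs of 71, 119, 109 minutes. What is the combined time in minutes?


Durations: 71, 119, 109
Running sum: 71
+ 119 = 190
+ 109 = 299
Total duration: 299 minutes
That is 4 hours and 59 minutes

299


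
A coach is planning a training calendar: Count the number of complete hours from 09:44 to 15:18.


Start: 09:44
End: 15:18
Hour difference: 15 - 9 = 6 hours
Minute difference: 18 - 44 = -26 minutes
Total minutes: 334
Complete hours: 334 / 60 = 5 (remainder 34)

5


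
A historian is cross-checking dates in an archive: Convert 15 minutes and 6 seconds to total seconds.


Minutes: 15
Extra seconds: 6
Seconds per minute: 60
Minutes to seconds: 15 x 60 = 900
Total: 900 + 6 = 906

906


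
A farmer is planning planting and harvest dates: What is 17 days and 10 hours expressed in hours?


Days: 17
Extra hours: 10
Hours per day: 24
Days to hours: 17 x 24 = 408
Total: 408 + 10 = 418

418


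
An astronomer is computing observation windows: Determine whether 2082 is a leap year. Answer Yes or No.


Year: 2082
Divisible by 4? 2082 / 4 = 520.5 -> No
Not divisible by 4, so NOT a leap year

No


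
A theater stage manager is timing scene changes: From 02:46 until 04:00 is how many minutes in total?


Start time: 02:46 = 166 minutes from midnight
End time: 04:00 = 240 minutes from midnight
Difference: 240 - 166 = 74 minutes
That is 1 hours and 14 minutes

74


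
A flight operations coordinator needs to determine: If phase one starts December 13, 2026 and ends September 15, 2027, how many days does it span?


Start date: 2026-12-13
End date: 2027-09-15
Dec 2026: +19 days
Jan 2027: +31 days
Feb 2027: +28 days
... (7 more months)
Total: 276 days

276


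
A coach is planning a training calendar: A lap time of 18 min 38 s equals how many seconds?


Minutes: 18
Seconds: 38
Convert minutes to seconds: 18 x 60 = 1080
Add remaining seconds: 1080 + 38 = 1118

1118


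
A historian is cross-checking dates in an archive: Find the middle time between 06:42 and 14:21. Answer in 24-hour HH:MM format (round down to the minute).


Start time: 06:42 = 402 minutes from midnight
End time: 14:21 = 861 minutes from midnight
Sum: 402 + 861 = 1263
Midpoint: 1263 / 2 = 631 minutes
Convert: 631 / 60 = 10 hours, 31 minutes
Result: 10:31

10:31


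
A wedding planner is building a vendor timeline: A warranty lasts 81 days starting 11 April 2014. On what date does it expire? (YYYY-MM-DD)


Start: 2014-04-11
Adding 81 days
Days remaining in April: 19
After April: 62 days still to add
May 2014: 31 days, 31 remaining
June 2014: 30 days, 1 remaining
July 2014 has 31 days, need 1
Result: 2014-07-01

2014-07-01


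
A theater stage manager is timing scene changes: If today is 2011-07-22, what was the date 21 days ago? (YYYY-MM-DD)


Start: 2011-07-22
Subtracting 21 days
Days already passed in July: 22
Result: 2011-07-01

2011-07-01


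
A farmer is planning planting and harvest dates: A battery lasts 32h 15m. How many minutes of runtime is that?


Hours: 32
Extra minutes: 15
Minutes per hour: 60
Hours to minutes: 32 x 60 = 1920
Total: 1920 + 15 = 1935

1935


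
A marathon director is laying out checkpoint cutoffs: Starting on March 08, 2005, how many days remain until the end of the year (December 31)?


Start: March 08, 2005
End: December 31, 2005
Days left in March: 23
April: 30
May: 31
June: 30
July: 31
... plus remaining months
Sum of remaining months: 275
Total: 23 + 275 = 298

298


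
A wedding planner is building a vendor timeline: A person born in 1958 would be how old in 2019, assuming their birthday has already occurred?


Birth year: 1958
Current year: 2019
Age = current year - birth year
Age = 2019 - 1958 = 61

61


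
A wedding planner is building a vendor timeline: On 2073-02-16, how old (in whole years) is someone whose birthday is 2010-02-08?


Birth: 2010-02-08
Reference: 2073-02-16
Year difference: 2073 - 2010 = 63
Has birthday (02-08) occurred by 02-16? Yes
Age in full years: 63

63


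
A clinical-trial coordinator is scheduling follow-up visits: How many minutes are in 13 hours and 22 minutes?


Hours: 13
Minutes: 22
Convert hours to minutes: 13 x 60 = 780
Add remaining minutes: 780 + 22 = 802

802


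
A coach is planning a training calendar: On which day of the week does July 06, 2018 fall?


Date: 2018-07-06
January 1, 2018 is a Monday
Day of year: 187
Offset from Jan 1: 186 days
186 mod 7 = 4
Result: Friday

Friday


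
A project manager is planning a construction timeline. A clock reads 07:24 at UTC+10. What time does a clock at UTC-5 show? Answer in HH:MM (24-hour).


Local time: 07:24 at UTC+10 (offset 10h)
Target zone: UTC-5 (offset -5h)
Difference: -5 - (10) = -15 hours
Calculation: 7 + (-15) = -8
Wraparound: (-8) mod 24 = 16
Result: 16:24

16:24


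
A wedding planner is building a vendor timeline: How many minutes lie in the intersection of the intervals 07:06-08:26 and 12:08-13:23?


Interval A: [426, 506] minutes from midnight
Interval B: [728, 803] minutes from midnight
Overlap start = max(426, 728) = 728
Overlap end = min(506, 803) = 506
End <= start, so the intervals do not overlap: 0 minutes

0


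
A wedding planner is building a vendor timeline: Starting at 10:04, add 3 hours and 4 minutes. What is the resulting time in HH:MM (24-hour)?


Start time: 10:04
Adding: 3 hours 4 minutes
Minutes: 4 + 4 = 8
Hours: 10 + 3 + 0 = 13
Result: 13:08

13:08


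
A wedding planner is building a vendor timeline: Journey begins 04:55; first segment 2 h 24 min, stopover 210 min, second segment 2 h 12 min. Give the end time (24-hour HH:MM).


Depart: 04:55
Leg 1: +144 min -> 07:19
Layover: +210 min -> 10:49
Leg 2: +132 min -> 13:01
Total travel: 486 minutes = 8h 6m
Arrival: 13:01

13:01


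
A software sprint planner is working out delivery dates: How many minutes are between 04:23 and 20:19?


Start time: 04:23 = 263 minutes from midnight
End time: 20:19 = 1219 minutes from midnight
Difference: 1219 - 263 = 956 minutes
That is 15 hours and 56 minutes

956


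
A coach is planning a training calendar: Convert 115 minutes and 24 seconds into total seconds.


Minutes: 115
Seconds: 24
Convert minutes to seconds: 115 x 60 = 6900
Add remaining seconds: 6900 + 24 = 6924

6924


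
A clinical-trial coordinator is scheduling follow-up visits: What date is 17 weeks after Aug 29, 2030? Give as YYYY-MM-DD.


Start: 2030-08-29
Weeks to add: 17
Convert to days: 17 x 7 = 119 days
Add 119 days to 2030-08-29
Result: 2030-12-26

2030-12-26


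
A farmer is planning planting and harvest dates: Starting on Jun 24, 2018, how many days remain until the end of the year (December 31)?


Start: June 24, 2018
End: December 31, 2018
Days left in June: 6
July: 31
August: 31
September: 30
October: 31
... plus remaining months
Sum of remaining months: 184
Total: 6 + 184 = 190

190


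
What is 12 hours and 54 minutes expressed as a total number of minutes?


Hours: 12
Minutes: 54
Convert hours to minutes: 12 x 60 = 720
Add remaining minutes: 720 + 54 = 774

774


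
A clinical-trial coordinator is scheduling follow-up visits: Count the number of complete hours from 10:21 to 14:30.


Start: 10:21
End: 14:30
Hour difference: 14 - 10 = 4 hours
Minute difference: 30 - 21 = 9 minutes
Total minutes: 249
Complete hours: 249 / 60 = 4 (remainder 9)

4


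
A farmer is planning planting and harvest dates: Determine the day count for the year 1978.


Year: 1978
Check leap year rules:
Divisible by 4? No
1978 is not a leap year
Days: 365

365


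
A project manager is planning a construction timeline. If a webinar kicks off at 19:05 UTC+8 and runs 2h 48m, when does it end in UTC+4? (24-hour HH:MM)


Start: 19:05 in UTC+8
Step 1 - add duration:
  minutes: 5 + 48 = 53
  hours: 19 + 2 + 0 = 21
  end in UTC+8: 21:53
Step 2 - convert UTC+8 -> UTC+4:
  offset difference: 4 - (8) = -4 hours
  21 + (-4) = 17 -> mod 24 = 17
Result: 17:53 in UTC+4

17:53


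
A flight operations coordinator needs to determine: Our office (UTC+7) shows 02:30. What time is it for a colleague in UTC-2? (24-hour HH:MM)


Local time: 02:30 at UTC+7 (offset 7h)
Target zone: UTC-2 (offset -2h)
Difference: -2 - (7) = -9 hours
Calculation: 2 + (-9) = -7
Wraparound: (-7) mod 24 = 17
Result: 17:30

17:30


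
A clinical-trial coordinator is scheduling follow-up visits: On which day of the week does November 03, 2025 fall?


Date: 2025-11-03
January 1, 2025 is a Wednesday
Day of year: 307
Offset from Jan 1: 306 days
306 mod 7 = 5
Result: Monday

Monday


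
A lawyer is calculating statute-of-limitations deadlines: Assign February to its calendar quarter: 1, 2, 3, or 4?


Month: February (month 2)
Q1: January-March (months 1-3)
Q2: April-June (months 4-6)
Q3: July-September (months 7-9)
Q4: October-December (months 10-12)
Month 2 falls in Q1

1


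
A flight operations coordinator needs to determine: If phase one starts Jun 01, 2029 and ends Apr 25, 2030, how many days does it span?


Start date: 2029-06-01
End date: 2030-04-25
Jun 2029: +30 days
Jul 2029: +31 days
Aug 2029: +31 days
... (8 more months)
Total: 328 days

328


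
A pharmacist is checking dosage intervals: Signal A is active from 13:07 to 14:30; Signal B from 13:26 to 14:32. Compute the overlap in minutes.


Interval A: [787, 870] minutes from midnight
Interval B: [806, 872] minutes from midnight
Overlap start = max(787, 806) = 806
Overlap end = min(870, 872) = 870
Overlap = 870 - 806 = 64 minutes

64


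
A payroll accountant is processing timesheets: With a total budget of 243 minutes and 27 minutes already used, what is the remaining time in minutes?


Total budget: 243 minutes
Time used: 27 minutes
Remaining: 243 - 27 = 216 minutes
Percent used: 11.1%
Percent remaining: 88.9%

216


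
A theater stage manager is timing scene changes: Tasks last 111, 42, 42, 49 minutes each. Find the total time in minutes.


Durations: 111, 42, 42, 49
Running sum: 111
+ 42 = 153
+ 42 = 195
+ 49 = 244
Total duration: 244 minutes
That is 4 hours and 4 minutes

244


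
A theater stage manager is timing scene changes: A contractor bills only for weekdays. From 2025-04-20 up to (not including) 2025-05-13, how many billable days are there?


Start: 2025-04-20 (Sunday)
End (exclusive): 2025-05-13 (Tuesday)
Total calendar days: 23
Full weeks: 23 // 7 = 3 -> 15 weekdays
Remaining 2 days starting on Sunday:
  Sun(-), Mon(w) -> 1 weekdays
Total business days: 15 + 1 = 16

16


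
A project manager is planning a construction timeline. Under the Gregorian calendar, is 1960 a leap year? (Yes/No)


Year: 1960
Divisible by 4? 1960 / 4 = 490.0 -> Yes
Divisible by 100? 1960 / 100 = 19.6 -> No
Divisible by 4 but not 100, so it IS a leap year

Yes


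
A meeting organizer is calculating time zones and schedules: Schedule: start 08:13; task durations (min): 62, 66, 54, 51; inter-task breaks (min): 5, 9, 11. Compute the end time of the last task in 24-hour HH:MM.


Start: 08:13 = 493 min from midnight
  after task 1 (62 min): 09:15
  after break (5 min): 09:20
  after task 2 (66 min): 10:26
  after break (9 min): 10:35
  after task 3 (54 min): 11:29
  after break (11 min): 11:40
  after task 4 (51 min): 12:31
Total elapsed: 258 minutes
End time: 12:31

12:31


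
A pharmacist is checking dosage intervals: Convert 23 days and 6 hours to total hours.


Days: 23
Extra hours: 6
Hours per day: 24
Days to hours: 23 x 24 = 552
Total: 552 + 6 = 558

558


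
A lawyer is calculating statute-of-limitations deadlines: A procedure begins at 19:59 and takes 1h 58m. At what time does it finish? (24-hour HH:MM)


Start time: 19:59
Adding: 1 hours 58 minutes
Minutes: 59 + 58 = 117
Minute overflow: 117 >= 60, so carry 1 hour, minutes = 57
Hours: 19 + 1 + 1 = 21
Result: 21:57

21:57


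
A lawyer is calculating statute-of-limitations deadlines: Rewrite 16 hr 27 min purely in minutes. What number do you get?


Hours: 16
Extra minutes: 27
Minutes per hour: 60
Hours to minutes: 16 x 60 = 960
Total: 960 + 27 = 987

987


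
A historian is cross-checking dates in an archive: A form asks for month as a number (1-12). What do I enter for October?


Calendar month order:
9. September
10. October <--
11. November
October is month number 10

10


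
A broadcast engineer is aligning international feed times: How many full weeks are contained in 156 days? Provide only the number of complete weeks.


Total days: 156
Days per week: 7
Division: 156 / 7 = 22 remainder 2
Complete weeks: 22
Remaining days: 2

22


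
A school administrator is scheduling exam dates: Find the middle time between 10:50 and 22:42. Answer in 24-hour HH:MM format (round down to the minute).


Start time: 10:50 = 650 minutes from midnight
End time: 22:42 = 1362 minutes from midnight
Sum: 650 + 1362 = 2012
Midpoint: 2012 / 2 = 1006 minutes
Convert: 1006 / 60 = 16 hours, 46 minutes
Result: 16:46

16:46


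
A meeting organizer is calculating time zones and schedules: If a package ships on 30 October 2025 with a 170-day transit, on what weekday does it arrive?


Start: 2025-10-30 (Thursday)
Step 1 - find target date: add 170 days
  2025-10-30 + 170 days = 2026-04-18
Step 2 - day of week:
  170 mod 7 = 2
  Thursday + 2 days -> Saturday
Result: Saturday (2026-04-18)

Saturday


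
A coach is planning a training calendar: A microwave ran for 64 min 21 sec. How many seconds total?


Minutes: 64
Extra seconds: 21
Seconds per minute: 60
Minutes to seconds: 64 x 60 = 3840
Total: 3840 + 21 = 3861

3861


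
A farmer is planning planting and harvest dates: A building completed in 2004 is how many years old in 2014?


Birth year: 2004
Current year: 2014
Age = current year - birth year
Age = 2014 - 2004 = 10

10


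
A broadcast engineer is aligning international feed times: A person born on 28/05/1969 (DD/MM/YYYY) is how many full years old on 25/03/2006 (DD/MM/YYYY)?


Birth: 1969-05-28
Reference: 2006-03-25
Year difference: 2006 - 1969 = 37
Has birthday (05-28) occurred by 03-25? No
Birthday not yet reached this year -> subtract 1
Age in full years: 36

36


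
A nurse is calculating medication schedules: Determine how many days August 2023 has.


Month: August
Year: 2023
August is a 31-day month
Total: 31 days

31


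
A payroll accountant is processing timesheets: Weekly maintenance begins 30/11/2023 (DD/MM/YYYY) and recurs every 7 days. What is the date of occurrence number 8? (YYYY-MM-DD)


First occurrence: 2023-11-30 (occurrence 1)
Each occurrence is 7 days after the previous.
Occurrence 8 is 7 weeks after the first.
7 weeks = 49 days
2023-11-30 + 49 days = 2024-01-18

2024-01-18


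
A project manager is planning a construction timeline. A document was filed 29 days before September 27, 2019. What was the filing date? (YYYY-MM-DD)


Start: 2019-09-27
Subtracting 29 days
Days already passed in September: 27
After going back through September: 2 more days to subtract
August 2019 has 31 days, need 2
Result: 2019-08-29

2019-08-29


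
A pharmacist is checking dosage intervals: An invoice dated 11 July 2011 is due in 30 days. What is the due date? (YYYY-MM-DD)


Start: 2011-07-11
Adding 30 days
Days remaining in July: 20
After July: 10 days still to add
August 2011 has 31 days, need 10
Result: 2011-08-10

2011-08-10


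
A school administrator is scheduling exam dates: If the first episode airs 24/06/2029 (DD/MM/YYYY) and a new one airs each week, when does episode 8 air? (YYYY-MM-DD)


First occurrence: 2029-06-24 (occurrence 1)
Each occurrence is 7 days after the previous.
Occurrence 8 is 7 weeks after the first.
7 weeks = 49 days
2029-06-24 + 49 days = 2029-08-12

2029-08-12


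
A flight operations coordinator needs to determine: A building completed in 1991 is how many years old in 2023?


Birth year: 1991
Current year: 2023
Age = current year - birth year
Age = 2023 - 1991 = 32

32


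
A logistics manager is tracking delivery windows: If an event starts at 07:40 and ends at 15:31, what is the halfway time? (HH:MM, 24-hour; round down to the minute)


Start time: 07:40 = 460 minutes from midnight
End time: 15:31 = 931 minutes from midnight
Sum: 460 + 931 = 1391
Midpoint: 1391 / 2 = 695 minutes
Convert: 695 / 60 = 11 hours, 35 minutes
Result: 11:35

11:35


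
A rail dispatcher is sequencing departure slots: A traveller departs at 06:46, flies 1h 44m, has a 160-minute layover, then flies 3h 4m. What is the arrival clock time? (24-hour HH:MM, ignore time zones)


Depart: 06:46
Leg 1: +104 min -> 08:30
Layover: +160 min -> 11:10
Leg 2: +184 min -> 14:14
Total travel: 448 minutes = 7h 28m
Arrival: 14:14

14:14


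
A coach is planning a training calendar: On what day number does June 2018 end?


Month: June
Year: 2018
June is a 30-day month
Total: 30 days

30


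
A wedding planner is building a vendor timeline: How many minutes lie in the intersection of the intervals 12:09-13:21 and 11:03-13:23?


Interval A: [729, 801] minutes from midnight
Interval B: [663, 803] minutes from midnight
Overlap start = max(729, 663) = 729
Overlap end = min(801, 803) = 801
Overlap = 801 - 729 = 72 minutes

72


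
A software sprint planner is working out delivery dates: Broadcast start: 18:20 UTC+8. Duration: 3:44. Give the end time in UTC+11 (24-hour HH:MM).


Start: 18:20 in UTC+8
Step 1 - add duration:
  minutes: 20 + 44 = 64 (carry 1h)
  hours: 18 + 3 + 1 = 22
  end in UTC+8: 22:04
Step 2 - convert UTC+8 -> UTC+11:
  offset difference: 11 - (8) = 3 hours
  22 + (3) = 25 -> mod 24 = 1
Result: 01:04 in UTC+11

01:04


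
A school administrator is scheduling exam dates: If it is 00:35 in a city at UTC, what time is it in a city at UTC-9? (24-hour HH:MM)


Local time: 00:35 at UTC (offset 0h)
Target zone: UTC-9 (offset -9h)
Difference: -9 - (0) = -9 hours
Calculation: 0 + (-9) = -9
Wraparound: (-9) mod 24 = 15
Result: 15:35

15:35


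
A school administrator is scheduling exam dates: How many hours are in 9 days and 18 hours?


Days: 9
Extra hours: 18
Hours per day: 24
Days to hours: 9 x 24 = 216
Total: 216 + 18 = 234

234


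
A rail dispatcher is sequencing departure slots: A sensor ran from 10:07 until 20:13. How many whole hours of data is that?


Start: 10:07
End: 20:13
Hour difference: 20 - 10 = 10 hours
Minute difference: 13 - 7 = 6 minutes
Total minutes: 606
Complete hours: 606 / 60 = 10 (remainder 6)

10


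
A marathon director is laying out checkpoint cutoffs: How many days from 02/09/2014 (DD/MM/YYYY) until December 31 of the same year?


Start: September 02, 2014
End: December 31, 2014
Days left in September: 28
October: 31
November: 30
December: 31
Sum of remaining months: 92
Total: 28 + 92 = 120

120


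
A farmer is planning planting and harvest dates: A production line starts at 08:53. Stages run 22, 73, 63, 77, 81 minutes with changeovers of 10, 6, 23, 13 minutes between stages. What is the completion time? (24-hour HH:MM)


Start: 08:53 = 533 min from midnight
  after task 1 (22 min): 09:15
  after break (10 min): 09:25
  after task 2 (73 min): 10:38
  after break (6 min): 10:44
  after task 3 (63 min): 11:47
  after break (23 min): 12:10
  after task 4 (77 min): 13:27
  after break (13 min): 13:40
  after task 5 (81 min): 15:01
Total elapsed: 368 minutes
End time: 15:01

15:01


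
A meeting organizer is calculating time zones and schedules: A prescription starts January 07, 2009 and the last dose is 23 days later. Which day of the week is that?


Start: 2009-01-07 (Wednesday)
Step 1 - find target date: add 23 days
  2009-01-07 + 23 days = 2009-01-30
Step 2 - day of week:
  23 mod 7 = 2
  Wednesday + 2 days -> Friday
Result: Friday (2009-01-30)

Friday


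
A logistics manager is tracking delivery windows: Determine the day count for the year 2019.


Year: 2019
Check leap year rules:
Divisible by 4? No
2019 is not a leap year
Days: 365

365


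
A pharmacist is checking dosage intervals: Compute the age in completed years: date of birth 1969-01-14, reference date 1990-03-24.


Birth: 1969-01-14
Reference: 1990-03-24
Year difference: 1990 - 1969 = 21
Has birthday (01-14) occurred by 03-24? Yes
Age in full years: 21

21


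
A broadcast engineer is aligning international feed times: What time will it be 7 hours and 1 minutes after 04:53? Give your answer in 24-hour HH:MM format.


Start time: 04:53
Adding: 7 hours 1 minutes
Minutes: 53 + 1 = 54
Hours: 4 + 7 + 0 = 11
Result: 11:54

11:54


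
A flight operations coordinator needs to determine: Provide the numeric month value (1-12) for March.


Calendar month order:
2. February
3. March <--
4. April
March is month number 3

3


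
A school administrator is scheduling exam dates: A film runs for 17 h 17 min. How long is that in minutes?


Hours: 17
Minutes: 17
Convert hours to minutes: 17 x 60 = 1020
Add remaining minutes: 1020 + 17 = 1037

1037


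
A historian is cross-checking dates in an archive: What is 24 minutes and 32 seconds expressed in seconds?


Minutes: 24
Extra seconds: 32
Seconds per minute: 60
Minutes to seconds: 24 x 60 = 1440
Total: 1440 + 32 = 1472

1472


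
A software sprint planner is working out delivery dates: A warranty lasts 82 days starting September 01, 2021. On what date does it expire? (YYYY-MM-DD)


Start: 2021-09-01
Adding 82 days
Days remaining in September: 29
After September: 53 days still to add
October 2021: 31 days, 22 remaining
November 2021 has 30 days, need 22
Result: 2021-11-22

2021-11-22


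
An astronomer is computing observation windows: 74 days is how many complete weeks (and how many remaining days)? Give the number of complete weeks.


Total days: 74
Days per week: 7
Division: 74 / 7 = 10 remainder 4
Complete weeks: 10
Remaining days: 4

10


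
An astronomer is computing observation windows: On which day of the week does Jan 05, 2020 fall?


Date: 2020-01-05
January 1, 2020 is a Wednesday
Day of year: 5
Offset from Jan 1: 4 days
4 mod 7 = 4
Result: Sunday

Sunday


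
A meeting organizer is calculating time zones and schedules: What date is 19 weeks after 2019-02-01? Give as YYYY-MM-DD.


Start: 2019-02-01
Weeks to add: 19
Convert to days: 19 x 7 = 133 days
Add 133 days to 2019-02-01
Result: 2019-06-14

2019-06-14


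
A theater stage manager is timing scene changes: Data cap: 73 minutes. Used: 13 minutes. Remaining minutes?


Total budget: 73 minutes
Time used: 13 minutes
Remaining: 73 - 13 = 60 minutes
Percent used: 17.8%
Percent remaining: 82.2%

60


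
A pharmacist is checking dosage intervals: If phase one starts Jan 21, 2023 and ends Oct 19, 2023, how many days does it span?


Start date: 2023-01-21
End date: 2023-10-19
Jan 2023: +11 days
Feb 2023: +28 days
Mar 2023: +31 days
... (7 more months)
Total: 271 days

271


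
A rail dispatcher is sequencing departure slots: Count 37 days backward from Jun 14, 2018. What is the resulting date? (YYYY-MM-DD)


Start: 2018-06-14
Subtracting 37 days
Days already passed in June: 14
After going back through June: 23 more days to subtract
May 2018 has 31 days, need 23
Result: 2018-05-08

2018-05-08


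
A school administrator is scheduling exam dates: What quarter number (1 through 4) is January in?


Month: January (month 1)
Q1: January-March (months 1-3)
Q2: April-June (months 4-6)
Q3: July-September (months 7-9)
Q4: October-December (months 10-12)
Month 1 falls in Q1

1


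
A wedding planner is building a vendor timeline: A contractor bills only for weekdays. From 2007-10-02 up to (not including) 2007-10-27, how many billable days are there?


Start: 2007-10-02 (Tuesday)
End (exclusive): 2007-10-27 (Saturday)
Total calendar days: 25
Full weeks: 25 // 7 = 3 -> 15 weekdays
Remaining 4 days starting on Tuesday:
  Tue(w), Wed(w), Thu(w), Fri(w) -> 4 weekdays
Total business days: 15 + 4 = 19

19


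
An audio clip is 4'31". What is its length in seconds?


Minutes: 4
Seconds: 31
Convert minutes to seconds: 4 x 60 = 240
Add remaining seconds: 240 + 31 = 271

271


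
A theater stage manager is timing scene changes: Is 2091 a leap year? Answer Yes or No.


Year: 2091
Divisible by 4? 2091 / 4 = 522.75 -> No
Not divisible by 4, so NOT a leap year

No


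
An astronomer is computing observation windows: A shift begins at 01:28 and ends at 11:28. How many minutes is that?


Start time: 01:28 = 88 minutes from midnight
End time: 11:28 = 688 minutes from midnight
Difference: 688 - 88 = 600 minutes
That is 10 hours and 0 minutes

600


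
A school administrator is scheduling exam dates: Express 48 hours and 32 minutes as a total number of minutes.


Hours: 48
Extra minutes: 32
Minutes per hour: 60
Hours to minutes: 48 x 60 = 2880
Total: 2880 + 32 = 2912

2912


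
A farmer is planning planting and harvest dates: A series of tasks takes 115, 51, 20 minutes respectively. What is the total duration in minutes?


Durations: 115, 51, 20
Running sum: 115
+ 51 = 166
+ 20 = 186
Total duration: 186 minutes
That is 3 hours and 6 minutes

186


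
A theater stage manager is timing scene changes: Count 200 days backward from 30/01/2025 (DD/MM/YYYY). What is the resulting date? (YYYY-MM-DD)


Start: 2025-01-30
Subtracting 200 days
Days already passed in January: 30
After going back through January: 170 more days to subtract
December 2024: 31 days, 139 remaining
November 2024: 30 days, 109 remaining
October 2024: 31 days, 78 remaining
September 2024: 30 days, 48 remaining
Result: 2024-07-14

2024-07-14


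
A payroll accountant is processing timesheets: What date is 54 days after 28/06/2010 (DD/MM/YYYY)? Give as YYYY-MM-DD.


Start: 2010-06-28
Adding 54 days
Days remaining in June: 2
After June: 52 days still to add
July 2010: 31 days, 21 remaining
August 2010 has 31 days, need 21
Result: 2010-08-21

2010-08-21


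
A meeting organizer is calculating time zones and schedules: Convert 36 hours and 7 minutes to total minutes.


Hours: 36
Minutes: 7
Convert hours to minutes: 36 x 60 = 2160
Add remaining minutes: 2160 + 7 = 2167

2167


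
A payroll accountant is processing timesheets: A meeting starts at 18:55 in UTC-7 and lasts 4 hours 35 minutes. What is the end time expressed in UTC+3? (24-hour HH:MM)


Start: 18:55 in UTC-7
Step 1 - add duration:
  minutes: 55 + 35 = 90 (carry 1h)
  hours: 18 + 4 + 1 = 23
  end in UTC-7: 23:30
Step 2 - convert UTC-7 -> UTC+3:
  offset difference: 3 - (-7) = 10 hours
  23 + (10) = 33 -> mod 24 = 9
Result: 09:30 in UTC+3

09:30


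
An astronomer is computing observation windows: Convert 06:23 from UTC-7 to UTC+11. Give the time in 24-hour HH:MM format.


Local time: 06:23 at UTC-7 (offset -7h)
Target zone: UTC+11 (offset 11h)
Difference: 11 - (-7) = 18 hours
Calculation: 6 + (18) = 24
Wraparound: (24) mod 24 = 0
Result: 00:23

00:23


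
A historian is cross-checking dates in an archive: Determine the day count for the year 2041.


Year: 2041
Check leap year rules:
Divisible by 4? No
2041 is not a leap year
Days: 365

365


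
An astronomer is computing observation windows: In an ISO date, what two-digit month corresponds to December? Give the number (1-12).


Calendar month order:
11. November
12. December <--
December is month number 12

12


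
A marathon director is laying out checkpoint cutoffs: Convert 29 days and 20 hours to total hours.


Days: 29
Extra hours: 20
Hours per day: 24
Days to hours: 29 x 24 = 696
Total: 696 + 20 = 716

716


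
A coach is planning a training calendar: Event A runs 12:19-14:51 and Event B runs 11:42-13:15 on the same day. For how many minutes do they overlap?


Interval A: [739, 891] minutes from midnight
Interval B: [702, 795] minutes from midnight
Overlap start = max(739, 702) = 739
Overlap end = min(891, 795) = 795
Overlap = 795 - 739 = 56 minutes

56


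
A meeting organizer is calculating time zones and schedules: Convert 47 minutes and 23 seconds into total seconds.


Minutes: 47
Seconds: 23
Convert minutes to seconds: 47 x 60 = 2820
Add remaining seconds: 2820 + 23 = 2843

2843


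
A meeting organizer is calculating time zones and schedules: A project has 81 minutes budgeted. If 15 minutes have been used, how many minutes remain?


Total budget: 81 minutes
Time used: 15 minutes
Remaining: 81 - 15 = 66 minutes
Percent used: 18.5%
Percent remaining: 81.5%

66


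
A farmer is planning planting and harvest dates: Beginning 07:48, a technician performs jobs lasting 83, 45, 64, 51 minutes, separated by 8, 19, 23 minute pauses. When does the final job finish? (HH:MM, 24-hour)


Start: 07:48 = 468 min from midnight
  after task 1 (83 min): 09:11
  after break (8 min): 09:19
  after task 2 (45 min): 10:04
  after break (19 min): 10:23
  after task 3 (64 min): 11:27
  after break (23 min): 11:50
  after task 4 (51 min): 12:41
Total elapsed: 293 minutes
End time: 12:41

12:41


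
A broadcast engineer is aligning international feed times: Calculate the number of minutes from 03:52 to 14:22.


Start time: 03:52 = 232 minutes from midnight
End time: 14:22 = 862 minutes from midnight
Difference: 862 - 232 = 630 minutes
That is 10 hours and 30 minutes

630


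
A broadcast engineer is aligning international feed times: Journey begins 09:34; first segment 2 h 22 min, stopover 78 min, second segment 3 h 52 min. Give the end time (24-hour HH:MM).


Depart: 09:34
Leg 1: +142 min -> 11:56
Layover: +78 min -> 13:14
Leg 2: +232 min -> 17:06
Total travel: 452 minutes = 7h 32m
Arrival: 17:06

17:06


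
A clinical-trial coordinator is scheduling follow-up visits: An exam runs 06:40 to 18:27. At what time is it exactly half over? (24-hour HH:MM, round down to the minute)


Start time: 06:40 = 400 minutes from midnight
End time: 18:27 = 1107 minutes from midnight
Sum: 400 + 1107 = 1507
Midpoint: 1507 / 2 = 753 minutes
Convert: 753 / 60 = 12 hours, 33 minutes
Result: 12:33

12:33


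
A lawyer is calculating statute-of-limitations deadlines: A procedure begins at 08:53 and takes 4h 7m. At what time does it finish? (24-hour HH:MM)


Start time: 08:53
Adding: 4 hours 7 minutes
Minutes: 53 + 7 = 60
Minute overflow: 60 >= 60, so carry 1 hour, minutes = 0
Hours: 8 + 4 + 1 = 13
Result: 13:00

13:00


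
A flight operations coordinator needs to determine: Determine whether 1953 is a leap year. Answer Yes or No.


Year: 1953
Divisible by 4? 1953 / 4 = 488.25 -> No
Not divisible by 4, so NOT a leap year

No


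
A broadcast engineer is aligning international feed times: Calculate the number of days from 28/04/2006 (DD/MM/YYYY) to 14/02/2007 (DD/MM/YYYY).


Start date: 2006-04-28
End date: 2007-02-14
Apr 2006: +3 days
May 2006: +31 days
Jun 2006: +30 days
... (8 more months)
Total: 292 days

292


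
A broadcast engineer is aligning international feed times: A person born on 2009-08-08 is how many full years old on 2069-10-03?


Birth: 2009-08-08
Reference: 2069-10-03
Year difference: 2069 - 2009 = 60
Has birthday (08-08) occurred by 10-03? Yes
Age in full years: 60

60


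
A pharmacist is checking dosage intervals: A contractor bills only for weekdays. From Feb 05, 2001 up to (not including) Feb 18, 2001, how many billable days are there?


Start: 2001-02-05 (Monday)
End (exclusive): 2001-02-18 (Sunday)
Total calendar days: 13
Full weeks: 13 // 7 = 1 -> 5 weekdays
Remaining 6 days starting on Monday:
  Mon(w), Tue(w), Wed(w), Thu(w), Fri(w), Sat(-) -> 5 weekdays
Total business days: 5 + 5 = 10

10


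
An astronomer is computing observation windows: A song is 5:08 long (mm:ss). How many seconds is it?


Minutes: 5
Extra seconds: 8
Seconds per minute: 60
Minutes to seconds: 5 x 60 = 300
Total: 300 + 8 = 308

308


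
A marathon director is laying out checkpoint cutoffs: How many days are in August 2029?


Month: August
Year: 2029
August is a 31-day month
Total: 31 days

31


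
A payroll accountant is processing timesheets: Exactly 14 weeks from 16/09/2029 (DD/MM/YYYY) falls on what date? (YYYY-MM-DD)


Start: 2029-09-16
Weeks to add: 14
Convert to days: 14 x 7 = 98 days
Add 98 days to 2029-09-16
Result: 2029-12-23

2029-12-23


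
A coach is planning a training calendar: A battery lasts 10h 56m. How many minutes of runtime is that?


Hours: 10
Extra minutes: 56
Minutes per hour: 60
Hours to minutes: 10 x 60 = 600
Total: 600 + 56 = 656

656


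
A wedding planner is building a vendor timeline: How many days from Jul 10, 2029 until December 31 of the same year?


Start: July 10, 2029
End: December 31, 2029
Days left in July: 21
August: 31
September: 30
October: 31
November: 30
... plus remaining months
Sum of remaining months: 153
Total: 21 + 153 = 174

174


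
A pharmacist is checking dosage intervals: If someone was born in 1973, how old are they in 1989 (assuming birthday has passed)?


Birth year: 1973
Current year: 1989
Age = current year - birth year
Age = 1989 - 1973 = 16

16


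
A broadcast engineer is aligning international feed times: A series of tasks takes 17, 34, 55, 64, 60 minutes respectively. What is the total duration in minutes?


Durations: 17, 34, 55, 64, 60
Running sum: 17
+ 34 = 51
+ 55 = 106
+ 64 = 170
+ 60 = 230
Total duration: 230 minutes
That is 3 hours and 50 minutes

230


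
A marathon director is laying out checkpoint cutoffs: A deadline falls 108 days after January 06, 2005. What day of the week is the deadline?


Start: 2005-01-06 (Thursday)
Step 1 - find target date: add 108 days
  2005-01-06 + 108 days = 2005-04-24
Step 2 - day of week:
  108 mod 7 = 3
  Thursday + 3 days -> Sunday
Result: Sunday (2005-04-24)

Sunday


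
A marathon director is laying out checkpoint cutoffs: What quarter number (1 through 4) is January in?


Month: January (month 1)
Q1: January-March (months 1-3)
Q2: April-June (months 4-6)
Q3: July-September (months 7-9)
Q4: October-December (months 10-12)
Month 1 falls in Q1

1


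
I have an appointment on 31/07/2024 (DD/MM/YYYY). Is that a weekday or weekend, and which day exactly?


Date: 2024-07-31
January 1, 2024 is a Monday
Day of year: 213
Offset from Jan 1: 212 days
212 mod 7 = 2
Result: Wednesday

Wednesday


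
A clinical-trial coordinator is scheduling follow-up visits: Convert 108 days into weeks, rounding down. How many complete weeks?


Total days: 108
Days per week: 7
Division: 108 / 7 = 15 remainder 3
Complete weeks: 15
Remaining days: 3

15


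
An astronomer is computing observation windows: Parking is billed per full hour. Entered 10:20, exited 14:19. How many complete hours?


Start: 10:20
End: 14:19
Hour difference: 14 - 10 = 4 hours
Minute difference: 19 - 20 = -1 minutes
Total minutes: 239
Complete hours: 239 / 60 = 3 (remainder 59)

3


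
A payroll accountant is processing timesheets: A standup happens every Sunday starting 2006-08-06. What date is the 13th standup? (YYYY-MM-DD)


First occurrence: 2006-08-06 (occurrence 1)
Each occurrence is 7 days after the previous.
Occurrence 13 is 12 weeks after the first.
12 weeks = 84 days
2006-08-06 + 84 days = 2006-10-29

2006-10-29


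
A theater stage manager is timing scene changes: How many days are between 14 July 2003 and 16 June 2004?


Start date: 2003-07-14
End date: 2004-06-16
Jul 2003: +18 days
Aug 2003: +31 days
Sep 2003: +30 days
... (9 more months)
Total: 338 days

338


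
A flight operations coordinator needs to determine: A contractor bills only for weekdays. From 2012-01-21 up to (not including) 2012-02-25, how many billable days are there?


Start: 2012-01-21 (Saturday)
End (exclusive): 2012-02-25 (Saturday)
Total calendar days: 35
Full weeks: 35 // 7 = 5 -> 25 weekdays
Remaining 0 days starting on Saturday:
Total business days: 25 + 0 = 25

25


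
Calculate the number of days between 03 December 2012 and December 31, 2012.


Start: December 03, 2012
End: December 31, 2012
Days left in December: 28
Total: 28 days

28


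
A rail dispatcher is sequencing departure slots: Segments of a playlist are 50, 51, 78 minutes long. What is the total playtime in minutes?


Durations: 50, 51, 78
Running sum: 50
+ 51 = 101
+ 78 = 179
Total duration: 179 minutes
That is 2 hours and 59 minutes

179


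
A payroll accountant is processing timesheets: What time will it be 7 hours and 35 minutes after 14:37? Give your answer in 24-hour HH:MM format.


Start time: 14:37
Adding: 7 hours 35 minutes
Minutes: 37 + 35 = 72
Minute overflow: 72 >= 60, so carry 1 hour, minutes = 12
Hours: 14 + 7 + 1 = 22
Result: 22:12

22:12
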